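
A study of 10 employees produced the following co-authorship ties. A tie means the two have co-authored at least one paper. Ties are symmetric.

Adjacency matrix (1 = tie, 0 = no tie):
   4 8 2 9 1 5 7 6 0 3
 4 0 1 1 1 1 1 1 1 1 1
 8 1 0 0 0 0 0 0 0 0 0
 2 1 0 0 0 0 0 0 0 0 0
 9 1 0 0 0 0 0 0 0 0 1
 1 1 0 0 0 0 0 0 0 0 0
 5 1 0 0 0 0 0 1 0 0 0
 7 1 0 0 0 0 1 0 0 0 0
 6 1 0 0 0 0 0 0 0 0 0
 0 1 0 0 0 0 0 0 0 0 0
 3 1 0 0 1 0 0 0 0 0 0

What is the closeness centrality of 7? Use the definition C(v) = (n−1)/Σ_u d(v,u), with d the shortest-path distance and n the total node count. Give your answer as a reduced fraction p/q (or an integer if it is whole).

9/16

Distances from 7: 0:2, 1:2, 2:2, 3:2, 4:1, 5:1, 6:2, 8:2, 9:2. Sum = 16.
n = 10, so closeness = 9/16.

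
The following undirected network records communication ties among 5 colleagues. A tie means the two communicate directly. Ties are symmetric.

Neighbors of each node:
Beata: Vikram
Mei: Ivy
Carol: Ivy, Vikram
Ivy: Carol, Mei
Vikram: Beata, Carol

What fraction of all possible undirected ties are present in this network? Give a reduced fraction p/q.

There are 4 edges and 5 nodes, so the maximum possible is C(5,2) = 10.
Density = 4/10 = 2/5.

2/5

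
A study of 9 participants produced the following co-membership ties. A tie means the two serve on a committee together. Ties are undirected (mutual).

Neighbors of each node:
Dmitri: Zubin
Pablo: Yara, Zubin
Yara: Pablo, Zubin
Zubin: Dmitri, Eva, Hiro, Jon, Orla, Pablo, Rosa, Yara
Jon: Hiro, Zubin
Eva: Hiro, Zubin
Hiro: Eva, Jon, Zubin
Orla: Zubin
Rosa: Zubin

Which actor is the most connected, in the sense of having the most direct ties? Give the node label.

Degrees — Dmitri:1, Eva:2, Hiro:3, Jon:2, Orla:1, Pablo:2, Rosa:1, Yara:2, Zubin:8.
The maximum is 8, attained only by Zubin.

Zubin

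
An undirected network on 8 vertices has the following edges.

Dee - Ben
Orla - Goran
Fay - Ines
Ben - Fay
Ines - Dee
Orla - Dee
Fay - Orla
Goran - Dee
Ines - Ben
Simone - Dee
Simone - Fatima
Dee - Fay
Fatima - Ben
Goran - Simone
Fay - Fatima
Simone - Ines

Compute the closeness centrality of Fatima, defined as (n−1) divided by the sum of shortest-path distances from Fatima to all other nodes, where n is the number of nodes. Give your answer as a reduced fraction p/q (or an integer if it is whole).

7/11

Distances from Fatima: Ben:1, Dee:2, Fay:1, Goran:2, Ines:2, Orla:2, Simone:1. Sum = 11.
n = 8, so closeness = 7/11.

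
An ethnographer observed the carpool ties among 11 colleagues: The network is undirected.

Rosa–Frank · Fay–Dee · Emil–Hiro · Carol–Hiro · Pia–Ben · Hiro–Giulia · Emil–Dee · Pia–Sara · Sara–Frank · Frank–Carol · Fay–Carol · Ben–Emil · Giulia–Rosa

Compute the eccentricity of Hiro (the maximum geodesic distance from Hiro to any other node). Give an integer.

Distances from Hiro: Ben:2, Carol:1, Dee:2, Emil:1, Fay:2, Frank:2, Giulia:1, Pia:3, Rosa:2, Sara:3.
The largest is 3 (to Pia and Sara), so the eccentricity of Hiro is 3.

3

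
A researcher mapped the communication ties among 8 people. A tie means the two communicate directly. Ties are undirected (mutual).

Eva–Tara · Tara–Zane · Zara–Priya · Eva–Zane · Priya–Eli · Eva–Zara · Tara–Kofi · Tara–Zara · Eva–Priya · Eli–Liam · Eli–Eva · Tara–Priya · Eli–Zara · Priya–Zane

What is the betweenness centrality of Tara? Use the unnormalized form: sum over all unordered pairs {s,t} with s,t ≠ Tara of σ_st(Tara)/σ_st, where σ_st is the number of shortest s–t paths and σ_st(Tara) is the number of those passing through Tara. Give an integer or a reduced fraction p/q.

19/3

Pairs whose geodesics pass through Tara — Eva–Kofi: 1; Eli–Kofi: 3/3; Zara–Zane: 1/3; Zara–Kofi: 1; Zane–Kofi: 1; Priya–Kofi: 1; Kofi–Liam: 3/3.
All other pairs contribute 0.
Summing the contributions gives betweenness(Tara) = 19/3.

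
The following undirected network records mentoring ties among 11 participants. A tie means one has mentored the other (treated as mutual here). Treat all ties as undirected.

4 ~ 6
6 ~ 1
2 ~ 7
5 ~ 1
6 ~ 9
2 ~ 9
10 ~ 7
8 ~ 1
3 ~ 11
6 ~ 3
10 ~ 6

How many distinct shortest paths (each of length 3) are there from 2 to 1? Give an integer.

1

The shortest distance is 3, and the only length-3 path is 2–9–6–1. So there is exactly 1 shortest path.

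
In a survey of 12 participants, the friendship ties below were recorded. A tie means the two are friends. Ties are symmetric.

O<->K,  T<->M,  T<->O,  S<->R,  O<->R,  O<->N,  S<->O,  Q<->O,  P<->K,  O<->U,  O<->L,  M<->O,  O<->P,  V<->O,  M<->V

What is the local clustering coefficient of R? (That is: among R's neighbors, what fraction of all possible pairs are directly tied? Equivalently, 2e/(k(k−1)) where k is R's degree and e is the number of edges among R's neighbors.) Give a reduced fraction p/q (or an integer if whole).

1

R's neighbors: O and S (k = 2).
Possible neighbor pairs: C(2,2) = 1. Edges among them: O–S → e = 1.
Clustering(R) = 1/1.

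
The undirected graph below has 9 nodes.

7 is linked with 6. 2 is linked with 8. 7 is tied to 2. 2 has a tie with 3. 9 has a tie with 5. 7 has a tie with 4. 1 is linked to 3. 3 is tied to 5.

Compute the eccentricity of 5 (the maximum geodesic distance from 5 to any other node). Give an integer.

Distances from 5: 1:2, 2:2, 3:1, 4:4, 6:4, 7:3, 8:3, 9:1.
The largest is 4 (to 6 and 4), so the eccentricity of 5 is 4.

4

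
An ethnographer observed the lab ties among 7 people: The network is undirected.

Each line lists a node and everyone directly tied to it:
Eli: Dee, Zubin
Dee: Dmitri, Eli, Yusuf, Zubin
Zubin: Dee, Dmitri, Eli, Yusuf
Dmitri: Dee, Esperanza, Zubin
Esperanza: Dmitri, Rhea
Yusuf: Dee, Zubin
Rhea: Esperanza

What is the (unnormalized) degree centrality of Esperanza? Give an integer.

Esperanza is directly tied to Dmitri and Rhea. That is 2 neighbors, so the degree of Esperanza is 2.

2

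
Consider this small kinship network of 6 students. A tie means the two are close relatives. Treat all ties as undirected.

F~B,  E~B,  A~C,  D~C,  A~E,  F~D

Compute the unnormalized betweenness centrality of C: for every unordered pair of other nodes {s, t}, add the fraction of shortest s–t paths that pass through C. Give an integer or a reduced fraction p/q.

2

Pairs whose geodesics pass through C — D–A: 1; D–E: 1/2; A–F: 1/2.
All other pairs contribute 0.
Summing the contributions gives betweenness(C) = 2.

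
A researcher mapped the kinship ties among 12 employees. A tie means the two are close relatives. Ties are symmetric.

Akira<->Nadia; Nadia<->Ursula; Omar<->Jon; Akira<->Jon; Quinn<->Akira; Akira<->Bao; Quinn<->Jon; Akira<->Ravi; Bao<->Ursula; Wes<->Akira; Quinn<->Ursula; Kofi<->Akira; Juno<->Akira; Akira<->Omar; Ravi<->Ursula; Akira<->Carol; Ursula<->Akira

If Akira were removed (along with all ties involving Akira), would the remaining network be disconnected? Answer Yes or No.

Yes

Removing Akira leaves {Bao, Jon, Nadia, Omar, Quinn, Ravi, and Ursula} with no path to {Wes}, so the network splits into 5 components. Akira is a cut vertex.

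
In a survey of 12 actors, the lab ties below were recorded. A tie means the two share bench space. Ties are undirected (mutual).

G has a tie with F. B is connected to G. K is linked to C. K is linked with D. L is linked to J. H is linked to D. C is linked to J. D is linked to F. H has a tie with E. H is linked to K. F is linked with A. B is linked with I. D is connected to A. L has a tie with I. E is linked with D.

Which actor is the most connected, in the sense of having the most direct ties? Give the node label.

Degrees — A:2, B:2, C:2, D:5, E:2, F:3, G:2, H:3, I:2, J:2, K:3, L:2.
The maximum is 5, attained only by D.

D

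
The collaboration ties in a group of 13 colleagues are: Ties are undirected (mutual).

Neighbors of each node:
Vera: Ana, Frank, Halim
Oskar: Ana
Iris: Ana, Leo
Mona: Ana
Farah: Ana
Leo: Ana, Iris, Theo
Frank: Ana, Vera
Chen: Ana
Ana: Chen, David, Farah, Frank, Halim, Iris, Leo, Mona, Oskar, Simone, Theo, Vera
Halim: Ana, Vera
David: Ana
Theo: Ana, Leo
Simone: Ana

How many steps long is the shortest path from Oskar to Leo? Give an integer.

One shortest route is Oskar – Ana – Leo, which uses 2 edges, and Oskar and Leo are not directly tied, so nothing shorter exists. So d(Oskar,Leo) = 2.

2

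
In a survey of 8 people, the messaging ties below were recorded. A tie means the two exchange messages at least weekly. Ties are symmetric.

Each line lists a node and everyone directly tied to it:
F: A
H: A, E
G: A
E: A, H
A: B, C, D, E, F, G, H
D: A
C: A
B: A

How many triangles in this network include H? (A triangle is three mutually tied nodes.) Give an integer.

H's neighbors: A and E.
Neighbor pairs that are themselves tied: H–A–E. Each forms one triangle with H, for 1 in total.

1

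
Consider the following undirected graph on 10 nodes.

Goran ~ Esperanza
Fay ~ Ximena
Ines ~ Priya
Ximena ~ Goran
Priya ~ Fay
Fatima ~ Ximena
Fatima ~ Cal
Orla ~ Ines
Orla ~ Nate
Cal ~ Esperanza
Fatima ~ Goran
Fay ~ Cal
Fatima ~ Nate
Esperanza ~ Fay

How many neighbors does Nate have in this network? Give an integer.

Nate is directly tied to Fatima and Orla. That is 2 neighbors, so the degree of Nate is 2.

2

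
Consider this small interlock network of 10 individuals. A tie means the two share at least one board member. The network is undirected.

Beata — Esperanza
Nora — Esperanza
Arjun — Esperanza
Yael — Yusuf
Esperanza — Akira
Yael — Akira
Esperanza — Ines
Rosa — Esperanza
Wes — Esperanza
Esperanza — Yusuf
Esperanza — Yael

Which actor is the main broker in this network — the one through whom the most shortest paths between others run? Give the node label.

Unnormalized betweenness of each node: Akira:0, Arjun:0, Beata:0, Esperanza:67/2, Ines:0, Nora:0, Rosa:0, Wes:0, Yael:1/2, Yusuf:0.
Esperanza has the largest value, 67/2, making it the main broker — the node through which the most shortest paths run.

Esperanza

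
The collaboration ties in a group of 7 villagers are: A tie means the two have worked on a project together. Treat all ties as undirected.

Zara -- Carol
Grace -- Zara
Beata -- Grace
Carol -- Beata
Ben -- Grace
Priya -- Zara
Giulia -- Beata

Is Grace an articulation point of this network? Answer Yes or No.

Yes

Removing Grace leaves {Beata, Carol, Giulia, Priya, and Zara} with no path to {Ben}, so the network splits into 2 components. Grace is a cut vertex.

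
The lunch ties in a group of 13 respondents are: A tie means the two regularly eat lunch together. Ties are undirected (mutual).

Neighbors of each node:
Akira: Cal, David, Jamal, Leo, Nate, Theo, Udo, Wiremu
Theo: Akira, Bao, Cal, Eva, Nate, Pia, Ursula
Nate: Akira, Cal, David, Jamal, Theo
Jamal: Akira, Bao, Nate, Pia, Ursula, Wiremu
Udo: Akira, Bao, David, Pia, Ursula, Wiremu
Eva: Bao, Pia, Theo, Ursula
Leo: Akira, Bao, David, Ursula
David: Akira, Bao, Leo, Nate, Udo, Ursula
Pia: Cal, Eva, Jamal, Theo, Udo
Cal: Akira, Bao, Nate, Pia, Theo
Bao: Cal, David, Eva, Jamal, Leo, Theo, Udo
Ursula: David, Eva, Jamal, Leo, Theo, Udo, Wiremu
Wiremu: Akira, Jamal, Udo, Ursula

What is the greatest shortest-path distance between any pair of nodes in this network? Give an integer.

3

Eccentricity of each node (its greatest distance to any other): Akira:2, Bao:2, Cal:2, David:2, Eva:2, Jamal:2, Leo:3, Nate:2, Pia:3, Theo:2, Udo:2, Ursula:2, Wiremu:2.
The maximum eccentricity is 3, realized for instance by the pair Pia–Leo via Pia – Udo – David – Leo. So the diameter is 3.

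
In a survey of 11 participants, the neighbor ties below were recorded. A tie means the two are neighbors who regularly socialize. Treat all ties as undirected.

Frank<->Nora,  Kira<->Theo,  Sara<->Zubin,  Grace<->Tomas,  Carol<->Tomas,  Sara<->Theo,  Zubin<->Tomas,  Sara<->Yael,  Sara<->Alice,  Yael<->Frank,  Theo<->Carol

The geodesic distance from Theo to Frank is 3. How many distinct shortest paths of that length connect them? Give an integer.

The shortest distance is 3, and the only length-3 path is Theo–Sara–Yael–Frank. So there is exactly 1 shortest path.

1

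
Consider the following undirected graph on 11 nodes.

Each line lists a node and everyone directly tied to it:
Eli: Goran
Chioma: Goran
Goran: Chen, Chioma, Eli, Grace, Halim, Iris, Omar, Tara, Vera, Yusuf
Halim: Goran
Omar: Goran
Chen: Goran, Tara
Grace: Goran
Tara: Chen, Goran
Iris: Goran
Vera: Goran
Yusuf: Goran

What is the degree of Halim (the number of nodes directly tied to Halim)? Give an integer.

1

Halim is directly tied to Goran. That is 1 neighbor, so the degree of Halim is 1.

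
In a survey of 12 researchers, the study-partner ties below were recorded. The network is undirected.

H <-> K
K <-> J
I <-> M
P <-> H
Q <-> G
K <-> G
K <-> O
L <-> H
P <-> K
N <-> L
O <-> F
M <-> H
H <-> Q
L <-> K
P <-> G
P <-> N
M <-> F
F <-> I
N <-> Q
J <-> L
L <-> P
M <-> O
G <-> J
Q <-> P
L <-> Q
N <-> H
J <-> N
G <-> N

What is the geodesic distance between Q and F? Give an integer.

One shortest route is Q – H – M – F, which uses 3 edges, and at distance 2 from Q we only reach {J, K, M}, which does not include F. So d(Q,F) = 3.

3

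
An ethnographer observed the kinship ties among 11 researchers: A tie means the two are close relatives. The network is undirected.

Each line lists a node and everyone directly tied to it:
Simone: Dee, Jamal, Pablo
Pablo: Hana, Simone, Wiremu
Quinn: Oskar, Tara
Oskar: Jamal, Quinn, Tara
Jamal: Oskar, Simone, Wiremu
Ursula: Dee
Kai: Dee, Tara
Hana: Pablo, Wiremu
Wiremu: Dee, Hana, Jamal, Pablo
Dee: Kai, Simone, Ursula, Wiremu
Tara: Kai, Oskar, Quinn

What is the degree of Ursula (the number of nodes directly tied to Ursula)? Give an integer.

Ursula is directly tied to Dee. That is 1 neighbor, so the degree of Ursula is 1.

1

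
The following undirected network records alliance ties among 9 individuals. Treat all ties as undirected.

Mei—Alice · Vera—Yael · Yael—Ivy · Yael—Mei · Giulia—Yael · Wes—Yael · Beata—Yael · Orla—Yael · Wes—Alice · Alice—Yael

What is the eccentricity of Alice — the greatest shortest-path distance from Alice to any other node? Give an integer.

Distances from Alice: Beata:2, Giulia:2, Ivy:2, Mei:1, Orla:2, Vera:2, Wes:1, Yael:1.
The largest is 2 (to Giulia, Orla, Beata, Vera, and Ivy), so the eccentricity of Alice is 2.

2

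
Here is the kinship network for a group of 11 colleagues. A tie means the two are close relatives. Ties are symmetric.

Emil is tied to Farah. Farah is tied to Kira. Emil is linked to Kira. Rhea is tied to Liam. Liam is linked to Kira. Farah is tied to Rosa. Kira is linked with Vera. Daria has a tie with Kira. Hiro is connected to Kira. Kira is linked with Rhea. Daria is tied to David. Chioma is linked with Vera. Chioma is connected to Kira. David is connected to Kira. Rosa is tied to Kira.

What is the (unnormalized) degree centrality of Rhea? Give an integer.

Rhea is directly tied to Kira and Liam. That is 2 neighbors, so the degree of Rhea is 2.

2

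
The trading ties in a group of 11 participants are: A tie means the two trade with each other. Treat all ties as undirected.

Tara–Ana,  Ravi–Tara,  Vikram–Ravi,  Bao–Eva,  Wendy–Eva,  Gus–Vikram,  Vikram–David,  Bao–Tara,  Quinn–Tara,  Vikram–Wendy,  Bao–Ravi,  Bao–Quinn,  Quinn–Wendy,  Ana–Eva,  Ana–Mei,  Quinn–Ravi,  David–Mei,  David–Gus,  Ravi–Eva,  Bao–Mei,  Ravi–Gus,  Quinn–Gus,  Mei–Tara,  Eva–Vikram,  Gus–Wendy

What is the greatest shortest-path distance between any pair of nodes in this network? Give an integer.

3

Eccentricity of each node (its greatest distance to any other): Ana:3, Bao:2, David:2, Eva:2, Gus:3, Mei:3, Quinn:2, Ravi:2, Tara:2, Vikram:2, Wendy:3.
The maximum eccentricity is 3, realized for instance by the pair Ana–Gus via Ana – Mei – David – Gus. So the diameter is 3.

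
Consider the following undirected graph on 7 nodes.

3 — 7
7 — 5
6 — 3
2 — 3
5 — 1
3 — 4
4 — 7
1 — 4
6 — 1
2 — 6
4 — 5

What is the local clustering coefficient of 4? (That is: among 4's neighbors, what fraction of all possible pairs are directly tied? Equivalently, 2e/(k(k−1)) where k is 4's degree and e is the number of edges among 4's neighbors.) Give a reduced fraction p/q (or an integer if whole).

4's neighbors: 1, 3, 5, and 7 (k = 4).
Possible neighbor pairs: C(4,2) = 6. Edges among them: 1–5, 3–7, 5–7 → e = 3.
Clustering(4) = 3/6 = 1/2.

1/2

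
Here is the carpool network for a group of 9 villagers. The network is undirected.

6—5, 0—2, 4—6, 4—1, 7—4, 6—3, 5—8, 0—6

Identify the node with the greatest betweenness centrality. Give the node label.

6

Unnormalized betweenness of each node: 0:7, 1:0, 2:0, 3:0, 4:13, 5:7, 6:23, 7:0, 8:0.
6 has the largest value, 23, making it the main broker — the node through which the most shortest paths run.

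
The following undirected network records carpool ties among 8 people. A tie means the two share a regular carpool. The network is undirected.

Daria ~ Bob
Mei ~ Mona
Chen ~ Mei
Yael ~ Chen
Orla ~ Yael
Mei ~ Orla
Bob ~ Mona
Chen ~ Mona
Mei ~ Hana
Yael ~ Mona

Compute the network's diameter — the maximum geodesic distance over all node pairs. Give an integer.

4

Eccentricity of each node (its greatest distance to any other): Bob:3, Chen:3, Daria:4, Hana:4, Mei:3, Mona:2, Orla:4, Yael:3.
The maximum eccentricity is 4, realized for instance by the pair Orla–Daria via Orla – Mei – Mona – Bob – Daria. So the diameter is 4.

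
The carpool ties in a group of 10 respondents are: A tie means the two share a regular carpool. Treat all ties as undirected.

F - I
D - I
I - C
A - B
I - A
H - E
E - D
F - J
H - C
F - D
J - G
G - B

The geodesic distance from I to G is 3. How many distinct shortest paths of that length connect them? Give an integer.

2

The shortest distance is 3. The length-3 paths are: I–A–B–G; I–F–J–G.
That gives 2 distinct shortest paths.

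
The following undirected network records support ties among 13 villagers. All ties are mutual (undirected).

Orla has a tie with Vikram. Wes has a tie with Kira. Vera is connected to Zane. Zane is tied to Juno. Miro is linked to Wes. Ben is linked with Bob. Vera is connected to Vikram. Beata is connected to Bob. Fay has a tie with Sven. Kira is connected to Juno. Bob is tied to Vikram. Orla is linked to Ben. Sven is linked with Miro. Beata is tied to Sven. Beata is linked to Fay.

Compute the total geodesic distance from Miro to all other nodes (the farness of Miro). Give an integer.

36

Distances from Miro: Beata:2, Ben:4, Bob:3, Fay:2, Juno:3, Kira:2, Orla:5, Sven:1, Vera:5, Vikram:4, Wes:1, Zane:4.
Sum = 2 + 4 + 3 + 2 + 3 + 2 + 5 + 1 + 5 + 4 + 1 + 4 = 36.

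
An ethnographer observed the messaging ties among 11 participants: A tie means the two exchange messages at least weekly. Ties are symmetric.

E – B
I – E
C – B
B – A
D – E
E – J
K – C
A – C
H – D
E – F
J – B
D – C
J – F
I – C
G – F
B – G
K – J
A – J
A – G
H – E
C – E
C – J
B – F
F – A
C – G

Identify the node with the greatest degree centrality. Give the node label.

C

Degrees — A:5, B:6, C:8, D:3, E:7, F:5, G:4, H:2, I:2, J:6, K:2.
The maximum is 8, attained only by C.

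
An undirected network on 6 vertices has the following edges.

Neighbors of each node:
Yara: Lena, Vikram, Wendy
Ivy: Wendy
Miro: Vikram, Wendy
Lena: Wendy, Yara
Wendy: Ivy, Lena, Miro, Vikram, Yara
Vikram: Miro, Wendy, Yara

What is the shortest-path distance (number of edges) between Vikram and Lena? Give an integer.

One shortest route is Vikram – Wendy – Lena, which uses 2 edges, and Vikram and Lena are not directly tied, so nothing shorter exists. So d(Vikram,Lena) = 2.

2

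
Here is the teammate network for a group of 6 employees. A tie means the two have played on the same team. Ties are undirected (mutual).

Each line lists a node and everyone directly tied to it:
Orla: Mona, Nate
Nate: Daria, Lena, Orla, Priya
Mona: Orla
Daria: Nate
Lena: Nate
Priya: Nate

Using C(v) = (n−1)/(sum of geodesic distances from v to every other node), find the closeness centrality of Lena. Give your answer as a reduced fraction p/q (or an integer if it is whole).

Distances from Lena: Daria:2, Mona:3, Nate:1, Orla:2, Priya:2. Sum = 10.
n = 6, so closeness = 5/10 = 1/2.

1/2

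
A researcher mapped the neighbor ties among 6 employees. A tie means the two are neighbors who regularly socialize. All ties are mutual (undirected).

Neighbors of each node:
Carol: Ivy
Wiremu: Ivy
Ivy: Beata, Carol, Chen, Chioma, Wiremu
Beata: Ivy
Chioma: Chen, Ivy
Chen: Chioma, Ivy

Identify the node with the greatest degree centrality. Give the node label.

Degrees — Beata:1, Carol:1, Chen:2, Chioma:2, Ivy:5, Wiremu:1.
The maximum is 5, attained only by Ivy.

Ivy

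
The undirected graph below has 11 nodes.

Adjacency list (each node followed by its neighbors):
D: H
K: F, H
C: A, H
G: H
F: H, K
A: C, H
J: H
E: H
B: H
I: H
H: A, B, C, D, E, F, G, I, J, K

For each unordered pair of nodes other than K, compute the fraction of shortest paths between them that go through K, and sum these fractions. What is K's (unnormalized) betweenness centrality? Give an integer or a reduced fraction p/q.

No shortest path between any pair of other nodes passes through K.
Summing the contributions gives betweenness(K) = 0.

0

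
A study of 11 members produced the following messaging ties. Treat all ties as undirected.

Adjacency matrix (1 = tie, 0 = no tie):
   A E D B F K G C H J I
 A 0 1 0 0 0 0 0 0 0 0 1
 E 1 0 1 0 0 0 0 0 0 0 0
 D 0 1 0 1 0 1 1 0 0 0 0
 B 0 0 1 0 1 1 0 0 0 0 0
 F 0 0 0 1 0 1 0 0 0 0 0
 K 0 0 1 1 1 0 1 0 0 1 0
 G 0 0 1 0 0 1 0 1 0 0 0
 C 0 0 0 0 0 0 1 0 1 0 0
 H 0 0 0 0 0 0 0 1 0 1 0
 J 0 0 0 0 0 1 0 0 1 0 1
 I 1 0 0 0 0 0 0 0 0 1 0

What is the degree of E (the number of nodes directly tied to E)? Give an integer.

2

E is directly tied to A and D. That is 2 neighbors, so the degree of E is 2.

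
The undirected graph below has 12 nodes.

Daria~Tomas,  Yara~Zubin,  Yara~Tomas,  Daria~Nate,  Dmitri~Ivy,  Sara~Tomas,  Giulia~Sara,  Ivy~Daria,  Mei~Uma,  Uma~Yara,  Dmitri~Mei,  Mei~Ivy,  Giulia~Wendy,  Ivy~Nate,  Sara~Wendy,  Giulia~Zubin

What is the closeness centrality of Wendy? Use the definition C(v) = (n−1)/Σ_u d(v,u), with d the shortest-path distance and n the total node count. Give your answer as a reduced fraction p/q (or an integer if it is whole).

Distances from Wendy: Daria:3, Dmitri:5, Giulia:1, Ivy:4, Mei:5, Nate:4, Sara:1, Tomas:2, Uma:4, Yara:3, Zubin:2. Sum = 34.
n = 12, so closeness = 11/34.

11/34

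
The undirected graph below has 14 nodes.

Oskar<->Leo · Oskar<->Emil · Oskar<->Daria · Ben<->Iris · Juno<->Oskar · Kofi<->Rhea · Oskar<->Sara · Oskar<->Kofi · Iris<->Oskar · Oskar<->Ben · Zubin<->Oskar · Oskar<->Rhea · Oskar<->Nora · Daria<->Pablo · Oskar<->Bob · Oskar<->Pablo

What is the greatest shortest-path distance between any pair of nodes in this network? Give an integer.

2

Eccentricity of each node (its greatest distance to any other): Ben:2, Bob:2, Daria:2, Emil:2, Iris:2, Juno:2, Kofi:2, Leo:2, Nora:2, Oskar:1, Pablo:2, Rhea:2, Sara:2, Zubin:2.
The maximum eccentricity is 2, realized for instance by the pair Zubin–Ben via Zubin – Oskar – Ben. So the diameter is 2.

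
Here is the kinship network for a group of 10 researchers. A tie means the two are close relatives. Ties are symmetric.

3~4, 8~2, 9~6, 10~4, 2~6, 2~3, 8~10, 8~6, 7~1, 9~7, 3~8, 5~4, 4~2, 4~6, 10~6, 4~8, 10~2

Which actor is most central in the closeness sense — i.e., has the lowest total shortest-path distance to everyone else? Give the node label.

Farness (sum of distances to all others) for each node — 1:32, 2:16, 3:21, 4:15, 5:23, 6:14, 7:24, 8:16, 9:18, 10:17.
The smallest farness is 14, for 6, so 6 has the highest closeness.

6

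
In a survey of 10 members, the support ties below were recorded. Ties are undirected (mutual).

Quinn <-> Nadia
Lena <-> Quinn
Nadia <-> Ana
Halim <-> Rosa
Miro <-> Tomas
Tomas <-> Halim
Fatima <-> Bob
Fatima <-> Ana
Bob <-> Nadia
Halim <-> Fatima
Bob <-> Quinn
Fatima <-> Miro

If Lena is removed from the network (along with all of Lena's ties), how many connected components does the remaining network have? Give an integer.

Lena's neighbors (Quinn) remain reachable from one another through other ties, so the rest of the network stays in one piece.

1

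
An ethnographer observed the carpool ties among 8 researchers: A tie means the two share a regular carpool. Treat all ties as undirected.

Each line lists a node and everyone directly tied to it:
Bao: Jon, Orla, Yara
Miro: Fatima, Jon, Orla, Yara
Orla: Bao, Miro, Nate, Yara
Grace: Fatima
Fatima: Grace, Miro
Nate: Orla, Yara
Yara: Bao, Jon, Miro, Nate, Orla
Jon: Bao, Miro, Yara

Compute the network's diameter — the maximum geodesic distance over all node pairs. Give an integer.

4

Eccentricity of each node (its greatest distance to any other): Bao:4, Fatima:3, Grace:4, Jon:3, Miro:2, Nate:4, Orla:3, Yara:3.
The maximum eccentricity is 4, realized for instance by the pair Grace–Nate via Grace – Fatima – Miro – Yara – Nate. So the diameter is 4.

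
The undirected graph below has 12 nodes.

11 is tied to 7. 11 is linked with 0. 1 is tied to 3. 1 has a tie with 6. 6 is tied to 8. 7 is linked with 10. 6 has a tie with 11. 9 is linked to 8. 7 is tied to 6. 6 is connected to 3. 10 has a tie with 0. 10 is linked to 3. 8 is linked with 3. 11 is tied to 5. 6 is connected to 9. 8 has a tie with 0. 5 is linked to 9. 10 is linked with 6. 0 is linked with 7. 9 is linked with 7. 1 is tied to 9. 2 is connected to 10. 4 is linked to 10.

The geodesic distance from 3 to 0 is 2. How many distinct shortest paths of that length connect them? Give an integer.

The shortest distance is 2. The length-2 paths are: 3–10–0; 3–8–0.
That gives 2 distinct shortest paths.

2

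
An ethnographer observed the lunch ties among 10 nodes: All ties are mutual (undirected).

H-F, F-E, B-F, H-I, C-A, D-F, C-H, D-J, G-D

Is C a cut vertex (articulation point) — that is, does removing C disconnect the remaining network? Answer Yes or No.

Yes

Removing C leaves {A} with no path to {B, D, E, F, G, H, I, and J}, so the network splits into 2 components. C is a cut vertex.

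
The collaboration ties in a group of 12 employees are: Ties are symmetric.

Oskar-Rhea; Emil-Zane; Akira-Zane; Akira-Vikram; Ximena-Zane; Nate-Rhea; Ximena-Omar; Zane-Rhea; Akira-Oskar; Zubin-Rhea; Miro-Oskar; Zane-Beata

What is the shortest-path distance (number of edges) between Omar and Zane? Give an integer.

One shortest route is Omar – Ximena – Zane, which uses 2 edges, and Omar and Zane are not directly tied, so nothing shorter exists. So d(Omar,Zane) = 2.

2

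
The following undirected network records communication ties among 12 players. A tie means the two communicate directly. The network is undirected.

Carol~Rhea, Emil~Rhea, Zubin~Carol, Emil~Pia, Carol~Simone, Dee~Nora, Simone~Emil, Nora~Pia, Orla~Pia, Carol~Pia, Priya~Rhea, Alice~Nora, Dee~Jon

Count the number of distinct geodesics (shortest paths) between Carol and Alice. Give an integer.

The shortest distance is 3, and the only length-3 path is Carol–Pia–Nora–Alice. So there is exactly 1 shortest path.

1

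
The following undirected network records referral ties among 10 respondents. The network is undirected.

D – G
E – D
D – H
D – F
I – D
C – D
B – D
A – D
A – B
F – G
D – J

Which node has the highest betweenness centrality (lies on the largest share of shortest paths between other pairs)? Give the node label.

D

Unnormalized betweenness of each node: A:0, B:0, C:0, D:34, E:0, F:0, G:0, H:0, I:0, J:0.
D has the largest value, 34, making it the main broker — the node through which the most shortest paths run.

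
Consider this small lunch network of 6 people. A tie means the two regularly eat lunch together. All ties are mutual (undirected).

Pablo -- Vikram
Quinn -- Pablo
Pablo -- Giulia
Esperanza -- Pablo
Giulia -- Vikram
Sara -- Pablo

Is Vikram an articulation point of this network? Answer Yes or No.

No

Even without Vikram, every remaining node can still reach every other (the residual graph is connected), so Vikram is not a cut vertex.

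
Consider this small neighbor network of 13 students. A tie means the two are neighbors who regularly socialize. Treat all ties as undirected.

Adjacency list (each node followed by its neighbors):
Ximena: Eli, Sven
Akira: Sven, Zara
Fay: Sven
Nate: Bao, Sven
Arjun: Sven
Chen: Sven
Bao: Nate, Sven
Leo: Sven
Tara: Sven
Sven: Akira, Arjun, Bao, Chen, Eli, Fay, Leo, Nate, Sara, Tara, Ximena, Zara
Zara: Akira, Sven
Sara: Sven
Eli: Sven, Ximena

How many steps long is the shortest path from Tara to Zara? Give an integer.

2

One shortest route is Tara – Sven – Zara, which uses 2 edges, and Tara and Zara are not directly tied, so nothing shorter exists. So d(Tara,Zara) = 2.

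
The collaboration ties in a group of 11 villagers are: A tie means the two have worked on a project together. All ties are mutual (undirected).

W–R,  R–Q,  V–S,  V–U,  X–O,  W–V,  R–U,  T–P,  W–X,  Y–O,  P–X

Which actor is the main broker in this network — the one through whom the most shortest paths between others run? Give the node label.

Unnormalized betweenness of each node: O:9, P:9, Q:0, R:12, S:0, T:0, U:2, V:12, W:27, X:28, Y:0.
X has the largest value, 28, making it the main broker — the node through which the most shortest paths run.

X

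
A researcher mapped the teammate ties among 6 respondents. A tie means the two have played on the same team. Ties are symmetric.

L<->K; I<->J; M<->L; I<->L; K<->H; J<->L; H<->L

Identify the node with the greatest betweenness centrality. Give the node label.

L

Unnormalized betweenness of each node: H:0, I:0, J:0, K:0, L:8, M:0.
L has the largest value, 8, making it the main broker — the node through which the most shortest paths run.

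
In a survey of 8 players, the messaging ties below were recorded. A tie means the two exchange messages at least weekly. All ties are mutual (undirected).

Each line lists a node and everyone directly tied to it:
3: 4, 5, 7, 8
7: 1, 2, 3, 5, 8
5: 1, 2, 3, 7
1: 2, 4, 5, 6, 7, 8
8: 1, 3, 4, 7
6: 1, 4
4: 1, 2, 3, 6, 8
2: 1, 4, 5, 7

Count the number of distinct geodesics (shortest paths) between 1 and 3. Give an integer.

The shortest distance is 2. The length-2 paths are: 1–4–3; 1–7–3; 1–5–3; 1–8–3.
That gives 4 distinct shortest paths.

4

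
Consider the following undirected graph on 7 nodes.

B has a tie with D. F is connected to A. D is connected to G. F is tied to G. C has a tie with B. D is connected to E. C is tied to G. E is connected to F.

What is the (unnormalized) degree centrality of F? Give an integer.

F is directly tied to A, E, and G. That is 3 neighbors, so the degree of F is 3.

3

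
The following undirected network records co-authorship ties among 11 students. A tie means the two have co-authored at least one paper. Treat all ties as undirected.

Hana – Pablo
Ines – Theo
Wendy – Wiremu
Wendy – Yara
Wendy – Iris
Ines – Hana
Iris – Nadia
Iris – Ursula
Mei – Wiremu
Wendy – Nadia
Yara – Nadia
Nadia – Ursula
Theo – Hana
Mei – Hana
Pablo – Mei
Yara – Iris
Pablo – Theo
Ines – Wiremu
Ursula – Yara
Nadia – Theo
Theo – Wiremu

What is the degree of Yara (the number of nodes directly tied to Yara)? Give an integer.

Yara is directly tied to Iris, Nadia, Ursula, and Wendy. That is 4 neighbors, so the degree of Yara is 4.

4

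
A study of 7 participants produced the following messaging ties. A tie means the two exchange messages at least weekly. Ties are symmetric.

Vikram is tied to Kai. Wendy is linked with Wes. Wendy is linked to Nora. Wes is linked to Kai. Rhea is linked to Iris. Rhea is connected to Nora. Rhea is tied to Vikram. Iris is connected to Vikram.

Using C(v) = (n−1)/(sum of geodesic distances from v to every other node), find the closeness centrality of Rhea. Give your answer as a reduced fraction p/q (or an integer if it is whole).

Distances from Rhea: Iris:1, Kai:2, Nora:1, Vikram:1, Wendy:2, Wes:3. Sum = 10.
n = 7, so closeness = 6/10 = 3/5.

3/5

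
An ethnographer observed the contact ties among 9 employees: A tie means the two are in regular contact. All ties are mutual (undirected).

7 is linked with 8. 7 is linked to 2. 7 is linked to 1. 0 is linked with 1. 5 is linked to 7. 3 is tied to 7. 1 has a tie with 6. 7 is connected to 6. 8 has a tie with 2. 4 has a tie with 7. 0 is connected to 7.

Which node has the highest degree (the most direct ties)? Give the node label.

7

Degrees — 0:2, 1:3, 2:2, 3:1, 4:1, 5:1, 6:2, 7:8, 8:2.
The maximum is 8, attained only by 7.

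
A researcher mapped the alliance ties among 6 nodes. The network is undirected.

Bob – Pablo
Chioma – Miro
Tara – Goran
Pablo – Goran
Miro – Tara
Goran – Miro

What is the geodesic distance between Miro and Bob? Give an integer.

3

One shortest route is Miro – Goran – Pablo – Bob, which uses 3 edges, and at distance 2 from Miro we only reach {Pablo}, which does not include Bob. So d(Miro,Bob) = 3.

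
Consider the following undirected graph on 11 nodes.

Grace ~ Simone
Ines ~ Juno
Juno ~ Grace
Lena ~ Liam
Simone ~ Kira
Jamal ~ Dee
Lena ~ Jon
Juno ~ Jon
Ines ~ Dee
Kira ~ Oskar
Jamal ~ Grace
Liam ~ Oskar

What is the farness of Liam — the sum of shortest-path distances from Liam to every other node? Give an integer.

Distances from Liam: Dee:5, Grace:4, Ines:4, Jamal:5, Jon:2, Juno:3, Kira:2, Lena:1, Oskar:1, Simone:3.
Sum = 5 + 4 + 4 + 5 + 2 + 3 + 2 + 1 + 1 + 3 = 30.

30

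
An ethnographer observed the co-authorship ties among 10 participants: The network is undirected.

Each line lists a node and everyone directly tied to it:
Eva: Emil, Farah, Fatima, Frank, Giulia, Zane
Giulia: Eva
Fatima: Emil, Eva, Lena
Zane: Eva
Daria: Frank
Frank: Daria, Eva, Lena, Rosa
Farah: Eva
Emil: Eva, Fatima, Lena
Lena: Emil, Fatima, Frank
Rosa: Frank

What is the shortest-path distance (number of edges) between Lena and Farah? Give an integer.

3

One shortest route is Lena – Emil – Eva – Farah, which uses 3 edges, and at distance 2 from Lena we only reach {Daria, Eva, Rosa}, which does not include Farah. So d(Lena,Farah) = 3.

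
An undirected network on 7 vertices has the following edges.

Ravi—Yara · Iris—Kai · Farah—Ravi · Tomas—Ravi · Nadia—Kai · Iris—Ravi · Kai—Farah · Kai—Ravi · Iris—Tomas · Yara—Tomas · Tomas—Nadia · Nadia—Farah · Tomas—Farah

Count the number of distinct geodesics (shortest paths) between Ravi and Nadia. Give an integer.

3

The shortest distance is 2. The length-2 paths are: Ravi–Tomas–Nadia; Ravi–Farah–Nadia; Ravi–Kai–Nadia.
That gives 3 distinct shortest paths.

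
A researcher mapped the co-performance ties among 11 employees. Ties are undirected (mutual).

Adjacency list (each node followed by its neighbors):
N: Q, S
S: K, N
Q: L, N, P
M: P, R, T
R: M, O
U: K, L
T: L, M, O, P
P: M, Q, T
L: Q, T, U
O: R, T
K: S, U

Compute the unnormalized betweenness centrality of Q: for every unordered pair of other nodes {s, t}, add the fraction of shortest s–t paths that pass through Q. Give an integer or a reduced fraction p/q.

13

Pairs whose geodesics pass through Q — N–U: 1/2; N–L: 1; N–T: 2/2; N–O: 2/2; N–R: 1; N–M: 1; N–P: 1; S–L: 1/2; S–T: 2/3; S–O: 2/3; S–R: 1; S–M: 1; S–P: 1; K–P: 2/3 … (+2 more pairs).
All other pairs contribute 0.
Summing the contributions gives betweenness(Q) = 13.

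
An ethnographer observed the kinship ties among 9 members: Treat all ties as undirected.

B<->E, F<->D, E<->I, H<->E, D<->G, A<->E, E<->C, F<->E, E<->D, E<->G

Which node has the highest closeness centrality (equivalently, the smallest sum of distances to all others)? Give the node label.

E

Farness (sum of distances to all others) for each node — A:15, B:15, C:15, D:13, E:8, F:14, G:14, H:15, I:15.
The smallest farness is 8, for E, so E has the highest closeness.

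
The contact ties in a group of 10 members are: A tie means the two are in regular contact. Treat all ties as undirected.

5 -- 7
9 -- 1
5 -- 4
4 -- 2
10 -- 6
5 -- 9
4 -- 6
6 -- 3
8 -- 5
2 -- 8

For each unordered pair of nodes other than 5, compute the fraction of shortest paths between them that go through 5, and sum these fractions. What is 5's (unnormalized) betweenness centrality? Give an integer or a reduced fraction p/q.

Pairs whose geodesics pass through 5 — 10–8: 1/2; 10–1: 1; 10–7: 1; 10–9: 1; 8–1: 1; 8–7: 1; 8–3: 1/2; 8–6: 1/2; 8–9: 1; 8–4: 1/2; 1–7: 1; 1–2: 2/2; 1–3: 1; 1–6: 1 … (+10 more pairs).
All other pairs contribute 0.
Summing the contributions gives betweenness(5) = 22.

22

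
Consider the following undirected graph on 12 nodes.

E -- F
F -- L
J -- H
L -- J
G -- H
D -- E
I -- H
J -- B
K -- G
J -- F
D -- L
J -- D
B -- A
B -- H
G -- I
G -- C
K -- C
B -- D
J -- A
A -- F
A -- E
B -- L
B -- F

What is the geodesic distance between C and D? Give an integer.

4

One shortest route is C – G – H – J – D, which uses 4 edges, and at distance 3 from C we only reach {B, J}, which does not include D. So d(C,D) = 4.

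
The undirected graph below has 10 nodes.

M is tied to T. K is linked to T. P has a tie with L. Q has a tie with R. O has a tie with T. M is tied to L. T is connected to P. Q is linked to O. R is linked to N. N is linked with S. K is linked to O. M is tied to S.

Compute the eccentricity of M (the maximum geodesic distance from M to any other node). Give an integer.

Distances from M: K:2, L:1, N:2, O:2, P:2, Q:3, R:3, S:1, T:1.
The largest is 3 (to R and Q), so the eccentricity of M is 3.

3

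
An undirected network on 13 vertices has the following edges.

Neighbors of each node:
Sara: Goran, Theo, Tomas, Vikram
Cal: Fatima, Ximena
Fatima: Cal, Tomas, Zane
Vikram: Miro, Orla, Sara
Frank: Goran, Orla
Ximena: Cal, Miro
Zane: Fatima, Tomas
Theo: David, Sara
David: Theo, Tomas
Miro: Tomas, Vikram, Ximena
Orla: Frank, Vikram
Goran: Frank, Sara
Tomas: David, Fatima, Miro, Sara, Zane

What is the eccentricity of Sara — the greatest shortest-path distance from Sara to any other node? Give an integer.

3

Distances from Sara: Cal:3, David:2, Fatima:2, Frank:2, Goran:1, Miro:2, Orla:2, Theo:1, Tomas:1, Vikram:1, Ximena:3, Zane:2.
The largest is 3 (to Ximena and Cal), so the eccentricity of Sara is 3.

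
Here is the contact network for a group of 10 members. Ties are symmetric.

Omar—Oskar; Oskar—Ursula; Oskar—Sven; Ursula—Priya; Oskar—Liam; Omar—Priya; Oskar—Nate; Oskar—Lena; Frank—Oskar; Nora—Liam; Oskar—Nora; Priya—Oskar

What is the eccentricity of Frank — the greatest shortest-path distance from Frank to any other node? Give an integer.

2

Distances from Frank: Lena:2, Liam:2, Nate:2, Nora:2, Omar:2, Oskar:1, Priya:2, Sven:2, Ursula:2.
The largest is 2 (to Sven, Liam, Priya, Nora, Nate, Omar, Lena, and Ursula), so the eccentricity of Frank is 2.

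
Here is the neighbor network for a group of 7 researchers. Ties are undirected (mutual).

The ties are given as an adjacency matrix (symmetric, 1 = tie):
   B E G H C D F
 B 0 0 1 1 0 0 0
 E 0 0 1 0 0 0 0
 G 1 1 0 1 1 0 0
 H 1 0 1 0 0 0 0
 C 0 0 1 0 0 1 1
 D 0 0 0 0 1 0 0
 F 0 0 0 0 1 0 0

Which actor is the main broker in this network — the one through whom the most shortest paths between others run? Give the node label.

G

Unnormalized betweenness of each node: B:0, C:9, D:0, E:0, F:0, G:11, H:0.
G has the largest value, 11, making it the main broker — the node through which the most shortest paths run.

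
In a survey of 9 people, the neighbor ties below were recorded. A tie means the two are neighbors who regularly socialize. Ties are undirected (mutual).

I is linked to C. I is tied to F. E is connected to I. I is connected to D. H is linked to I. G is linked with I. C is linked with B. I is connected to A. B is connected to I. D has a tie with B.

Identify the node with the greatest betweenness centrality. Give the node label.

Unnormalized betweenness of each node: A:0, B:1/2, C:0, D:0, E:0, F:0, G:0, H:0, I:51/2.
I has the largest value, 51/2, making it the main broker — the node through which the most shortest paths run.

I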